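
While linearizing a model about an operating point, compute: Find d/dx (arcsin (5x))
d/dx[arcsin(u)] = u'/√(1-u²), u = 5x, u' = 5

Answer: 5/√(1-25x²)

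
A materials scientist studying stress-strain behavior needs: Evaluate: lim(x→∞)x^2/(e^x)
Apply L'Hôpital 2 times (∞/∞ each time):
Eventually get 2!/(e^x) → 0

Answer: 0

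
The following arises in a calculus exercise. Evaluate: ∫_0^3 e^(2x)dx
Antiderivative: (1/2)e^(2x)
Evaluate: (1/2)(e^6 - 1)

Answer: (e^6 - 1)/2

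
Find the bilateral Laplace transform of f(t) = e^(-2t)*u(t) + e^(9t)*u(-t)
For e^(-2t) * u(t): L = 1/(s + 2), Re(s) > -2
For e^(9t) * u(-t): L = -1/(s-9), Re(s) < 9
Combined: F(s) = 1/(s + 2) - 1/(s-9), -2 < Re(s) < 9

Answer: 1/(s + 2) - 1/(s-9), ROC: -2 < Re(s) < 9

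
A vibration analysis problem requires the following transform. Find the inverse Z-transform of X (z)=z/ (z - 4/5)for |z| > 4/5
Standard pair: z/(z-a) <-> a^n*u[n] for causal signals
With a = 4/5: x[n] = (4/5)^n*u[n]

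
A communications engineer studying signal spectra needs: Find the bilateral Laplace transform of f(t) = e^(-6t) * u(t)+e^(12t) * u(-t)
For e^(-6t) * u(t): L=1/(s+6), Re(s) > -6
For e^(12t) * u(-t): L=-1/(s-12), Re(s) < 12
Combined: F(s)=1/(s+6)-1/(s-12), -6 < Re(s) < 12

Answer: 1/(s+6)-1/(s-12), ROC: -6 < Re(s) < 12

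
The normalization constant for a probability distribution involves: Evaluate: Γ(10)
Γ(n) = (n-1)! for positive integers
Γ(10) = 9! = 362880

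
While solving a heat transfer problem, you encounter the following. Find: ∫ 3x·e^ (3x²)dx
Let u=3x², du=6x dx
∫ (1/2)e^u du=e^u/2+C

Answer: e^(3x²)/2+C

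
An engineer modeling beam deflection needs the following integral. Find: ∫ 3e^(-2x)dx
Since d/dx[e^(-2x)]=-2e^(-2x), we get -3/2 e^(-2x) + C

Answer: (-3/2)e^(-2x) + C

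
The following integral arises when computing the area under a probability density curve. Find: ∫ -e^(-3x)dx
Since d/dx[e^(-3x)] = -3e^(-3x), we get 1/3 e^(-3x)+C

Answer: (1/3)e^(-3x)+C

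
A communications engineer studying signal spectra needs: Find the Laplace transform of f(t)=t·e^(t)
L{t·e^(at)}=1/(s-a)²
L{t·e^(t)}=1/(s-1)²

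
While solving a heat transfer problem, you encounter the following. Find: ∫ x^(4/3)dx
Power rule: ∫ x^(4/3) dx=x^(7/3)/(7/3) + C

Answer: (3/7)·x^(7/3) + C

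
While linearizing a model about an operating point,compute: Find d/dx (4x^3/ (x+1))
Quotient rule: (f/g)' = (f'g - fg')/g²
f = 4x^3, f' = 12x^2
g = x+1, g' = 1

Answer: (12x^2·(x+1)-4x^3)/(x+1)²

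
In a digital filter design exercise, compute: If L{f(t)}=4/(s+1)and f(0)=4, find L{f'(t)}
L{f'(t)}=s·F(s) - f(0)=4s/(s + 1) - 4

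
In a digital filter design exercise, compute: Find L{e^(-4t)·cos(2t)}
First shifting: L{e^(at)f(t)}=F(s-a)
L{cos(2t)}=s/(s² + 4)
Shift: (s + 4)/((s + 4)² + 4)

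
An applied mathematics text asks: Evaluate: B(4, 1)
B(x,y)=Γ(x)Γ(y)/Γ(x+y)=(x-1)!(y-1)!/(x+y-1)!
B(4,1)=3!·0!/4!=1/4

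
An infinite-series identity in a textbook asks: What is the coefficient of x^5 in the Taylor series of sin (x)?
sin(x)=Σ (-1)^k x^(2k + 1)/(2k + 1)!
For x^5: (-1)^2/5!=1/120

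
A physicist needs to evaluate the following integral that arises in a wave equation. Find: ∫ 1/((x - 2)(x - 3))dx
Partial fractions: 1/((x-2)(x-3))=A/(x-2)+B/(x-3)
A=-1, B=1
∫ [-1· 1/(x-2)+1· 1/(x-3)] dx
=(1)[ln|x-3| - ln|x-2|]+C

Answer: ln|(x-3)/(x-2)|+C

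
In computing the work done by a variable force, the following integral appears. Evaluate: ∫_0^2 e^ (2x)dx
Antiderivative: (1/2)e^(2x)
Evaluate: (1/2)(e^4 - 1)

Answer: (e^4 - 1)/2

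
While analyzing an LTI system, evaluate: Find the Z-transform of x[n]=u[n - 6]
Using the time-shift property: Z{u[n-6]} = z^(-6) * z/(z-1)
= z^(-5)/(z-1)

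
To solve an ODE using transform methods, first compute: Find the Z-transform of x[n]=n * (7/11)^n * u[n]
Using the property Z{n * a^n * u[n]}=az/(z-a)^2
With a=7/11: X(z)=(7/11)z/(z - 7/11)^2, |z| > 7/11

Answer: (7/11)z/(z - 7/11)^2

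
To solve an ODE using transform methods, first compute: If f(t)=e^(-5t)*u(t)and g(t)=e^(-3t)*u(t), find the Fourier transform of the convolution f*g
By the convolution theorem: F{f*g}=F(omega)*G(omega)
F(omega)=1/(5 + j*omega), G(omega)=1/(3 + j*omega)
F{f*g}=1/((5 + j*omega)(3 + j*omega))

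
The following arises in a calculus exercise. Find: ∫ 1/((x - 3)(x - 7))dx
Partial fractions: 1/((x-3)(x-7)) = A/(x-3)+B/(x-7)
A = -1/4, B = 1/4
∫ [-1/4· 1/(x-3)+1/4· 1/(x-7)] dx
= (1/4)[ln|x-7| - ln|x-3|]+C

Answer: (1/4)·ln|(x-7)/(x-3)|+C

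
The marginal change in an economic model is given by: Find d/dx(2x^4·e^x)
Product rule: (fg)' = f'g+fg'
f = 2x^4, f' = 8x^3
g = e^x, g' = e^x

Answer: 8x^3·e^x+2x^4·e^x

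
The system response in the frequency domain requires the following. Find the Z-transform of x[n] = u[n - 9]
Using the time-shift property: Z{u[n-9]}=z^(-9) * z/(z-1)
=z^(-8)/(z-1)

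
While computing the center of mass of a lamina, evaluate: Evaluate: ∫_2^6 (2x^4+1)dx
Step 1: Find antiderivative F(x)=(2/5)x^5+x
Step 2: F(6) - F(2)=15582/5 - (74/5)=15508/5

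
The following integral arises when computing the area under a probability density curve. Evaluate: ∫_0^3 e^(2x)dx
Antiderivative: (1/2)e^(2x)
Evaluate: (1/2)(e^6-1)

Answer: (e^6-1)/2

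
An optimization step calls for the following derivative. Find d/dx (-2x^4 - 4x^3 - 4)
Power rule: d/dx(ax^n)=n·a·x^(n-1)
Term by term: -8·x^3 - 12·x^2

Answer: -8x^3 - 12x^2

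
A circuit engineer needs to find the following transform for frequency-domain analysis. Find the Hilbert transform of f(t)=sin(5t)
The Hilbert transform shifts each frequency component by -pi/2.
H{sin(wt)}=-cos(wt)
With w=5: H{sin(5t)}=-cos(5t)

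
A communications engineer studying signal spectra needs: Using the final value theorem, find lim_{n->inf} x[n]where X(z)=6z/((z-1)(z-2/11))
Final value theorem: lim x[n] = lim_{z->1} (z-1) * X(z)
(z-1) * X(z) = 6z/(z-2/11)
As z->1: 6/(1 - 2/11) = 6/(9/11) = 22/3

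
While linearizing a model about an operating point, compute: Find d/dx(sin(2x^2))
Chain rule: d/dx[sin(u)]=cos(u)·u' where u=2x^2
u'=4x

Answer: 4x·cos(2x^2)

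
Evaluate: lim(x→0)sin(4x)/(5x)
L'Hôpital (0/0): lim 4cos(4x)/5 = 4/5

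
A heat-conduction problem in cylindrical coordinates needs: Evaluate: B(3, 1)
B(x,y)=Γ(x)Γ(y)/Γ(x+y)=(x-1)!(y-1)!/(x+y-1)!
B(3,1)=2!·0!/3!=1/3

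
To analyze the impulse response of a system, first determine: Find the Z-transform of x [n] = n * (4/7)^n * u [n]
Using the property Z{n * a^n * u[n]} = az/(z-a)^2
With a = 4/7: X(z) = (4/7)z/(z - 4/7)^2, |z| > 4/7

Answer: (4/7)z/(z - 4/7)^2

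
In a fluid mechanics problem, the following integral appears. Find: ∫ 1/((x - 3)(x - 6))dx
Partial fractions: 1/((x-3)(x-6))=A/(x-3) + B/(x-6)
A=-1/3, B=1/3
∫ [-1/3· 1/(x-3) + 1/3· 1/(x-6)] dx
=(1/3)[ln|x-6| - ln|x-3|] + C

Answer: (1/3)·ln|(x-6)/(x-3)| + C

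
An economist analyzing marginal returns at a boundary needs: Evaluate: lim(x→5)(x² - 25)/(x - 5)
Factor: (x² - 25)=(x-5)(x+5)
Cancel (x-5): lim(x→5) (x+5)=10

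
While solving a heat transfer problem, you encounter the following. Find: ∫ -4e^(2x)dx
Since d/dx[e^(2x)] = 2e^(2x), we get -2 e^(2x)+C

Answer: -2e^(2x)+C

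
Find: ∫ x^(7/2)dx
Power rule: ∫ x^(7/2) dx=x^(9/2)/(9/2)+C

Answer: (2/9)·x^(9/2)+C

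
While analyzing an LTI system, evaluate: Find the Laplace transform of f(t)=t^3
L{t^n} = n!/s^(n+1)
L{t^3} = 3!/s^4 = 6/s^4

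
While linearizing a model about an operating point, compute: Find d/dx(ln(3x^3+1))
Chain rule: d/dx[ln(u)] = u'/u where u = 3x^3+1
u' = 9x^2

Answer: (9x^2)/(3x^3+1)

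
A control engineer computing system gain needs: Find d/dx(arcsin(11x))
d/dx[arcsin(u)]=u'/√(1-u²), u=11x, u'=11

Answer: 11/√(1 - 121x²)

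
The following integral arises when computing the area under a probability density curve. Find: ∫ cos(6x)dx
Using substitution u = 6x: ∫ cos(u) du/6 = sin(u)/6 + C

Answer: (1/6)sin(6x) + C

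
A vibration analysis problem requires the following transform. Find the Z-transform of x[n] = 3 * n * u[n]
Z{n * u[n]} = z/(z-1)^2
By linearity: Z{3 * n * u[n]} = 3z/(z-1)^2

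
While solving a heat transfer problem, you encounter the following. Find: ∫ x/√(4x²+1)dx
Let u=4x² + 1, du=8x dx
∫ (1/8)·u^(-1/2) du=√u/4 + C

Answer: √(4x² + 1)/4 + C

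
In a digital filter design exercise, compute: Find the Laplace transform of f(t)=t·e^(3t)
L{t·e^(at)} = 1/(s-a)²
L{t·e^(3t)} = 1/(s-3)²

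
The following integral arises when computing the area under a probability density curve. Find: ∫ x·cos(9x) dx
By parts: u=x, dv=cos(9x) dx
du=dx, v=sin(9x)/9
=x·sin(9x)/9 + cos(9x)/9² + C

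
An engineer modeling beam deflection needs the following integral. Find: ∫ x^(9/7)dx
Power rule: ∫ x^(9/7) dx=x^(16/7)/(16/7) + C

Answer: (7/16)·x^(16/7) + C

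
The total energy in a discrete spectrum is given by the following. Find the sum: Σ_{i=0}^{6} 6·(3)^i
Geometric series: S = a(1 - r^n)/(1 - r)
a = 6, r = 3, n = 7
S = 6(1-2187)/-2 = 6558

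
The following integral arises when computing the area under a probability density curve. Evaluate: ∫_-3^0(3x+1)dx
Step 1: Find antiderivative F(x)=(3/2)x^2 + x
Step 2: F(0) - F(-3)=0 - (21/2)=-21/2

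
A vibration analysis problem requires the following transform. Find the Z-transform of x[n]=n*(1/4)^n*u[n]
Using the property Z{n*a^n*u[n]}=az/(z-a)^2
With a=1/4: X(z)=(1/4)z/(z - 1/4)^2, |z| > 1/4

Answer: (1/4)z/(z - 1/4)^2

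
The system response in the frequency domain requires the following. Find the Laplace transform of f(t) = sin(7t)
L{sin(wt)} = w/(s² + w²)
L{sin(7t)} = 7/(s² + 49)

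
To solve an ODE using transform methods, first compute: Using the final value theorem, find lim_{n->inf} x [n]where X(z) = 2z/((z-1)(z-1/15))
Final value theorem: lim x[n] = lim_{z->1} (z-1) * X(z)
(z-1) * X(z) = 2z/(z-1/15)
As z->1: 2/(1-1/15) = 2/(14/15) = 15/7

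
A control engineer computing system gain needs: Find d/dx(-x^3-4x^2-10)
Power rule: d/dx(ax^n) = n·a·x^(n-1)
Term by term: -3·x^2 - 8·x

Answer: -3x^2 - 8x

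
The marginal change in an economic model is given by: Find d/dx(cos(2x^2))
Chain rule: d/dx[cos(u)] = -sin(u)·u' where u = 2x^2
u' = 4x

Answer: -4x·sin(2x^2)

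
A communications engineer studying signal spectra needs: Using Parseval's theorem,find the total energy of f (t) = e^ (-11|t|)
Parseval's theorem: E = integral |f(t)|^2 dt = (1/2pi) integral |F(omega)|^2 domega
E = integral_{-inf}^{inf} e^(-22|t|) dt = 2*integral_0^inf e^(-22t) dt = 2/(2*11) = 1/11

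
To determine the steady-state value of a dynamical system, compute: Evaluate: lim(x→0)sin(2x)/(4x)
L'Hôpital (0/0): lim 2cos(2x)/4=2/4

Answer: 1/2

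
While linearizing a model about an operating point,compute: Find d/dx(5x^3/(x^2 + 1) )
Quotient rule: (f/g)' = (f'g - fg')/g²
f = 5x^3, f' = 15x^2
g = x^2+1, g' = 2x

Answer: (15x^2·(x^2+1)-10x^4)/(x^2+1)²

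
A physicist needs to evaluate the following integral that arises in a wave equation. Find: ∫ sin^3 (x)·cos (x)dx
Let u = sin(x), du = cos(x) dx
∫ u^3 du = u^4/4+C

Answer: sin^4(x)/4+C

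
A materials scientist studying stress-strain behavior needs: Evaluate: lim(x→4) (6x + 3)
Polynomial is continuous, so substitute x = 4:
6·4+3 = 27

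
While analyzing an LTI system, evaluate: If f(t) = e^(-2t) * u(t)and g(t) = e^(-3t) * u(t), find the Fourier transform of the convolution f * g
By the convolution theorem: F{f * g} = F(omega) * G(omega)
F(omega) = 1/(2 + j * omega), G(omega) = 1/(3 + j * omega)
F{f * g} = 1/((2 + j * omega)(3 + j * omega))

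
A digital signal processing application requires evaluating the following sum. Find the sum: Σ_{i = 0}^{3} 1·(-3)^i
Geometric series: S=a(1 - r^n)/(1 - r)
a=1, r=-3, n=4
S=1(1 - 81)/4=-20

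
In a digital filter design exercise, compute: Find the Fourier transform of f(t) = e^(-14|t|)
Using the standard pair: F{e^(-a|t|)} = 2a/(a^2 + omega^2)
With a = 14: F(omega) = 28/(196 + omega^2)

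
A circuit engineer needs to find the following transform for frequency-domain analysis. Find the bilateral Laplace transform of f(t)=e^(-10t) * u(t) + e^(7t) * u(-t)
For e^(-10t) * u(t): L = 1/(s+10), Re(s) > -10
For e^(7t) * u(-t): L = -1/(s-7), Re(s) < 7
Combined: F(s) = 1/(s+10)-1/(s-7), -10 < Re(s) < 7

Answer: 1/(s+10)-1/(s-7), ROC: -10 < Re(s) < 7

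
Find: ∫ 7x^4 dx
Using power rule: ∫ 7x^4 dx=7/5 x^5 + C=(7/5)x^5 + C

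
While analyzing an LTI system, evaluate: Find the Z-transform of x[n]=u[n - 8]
Using the time-shift property: Z{u[n-8]} = z^(-8) * z/(z-1)
= z^(-7)/(z-1)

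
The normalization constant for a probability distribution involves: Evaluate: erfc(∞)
erfc(x) = 1 - erf(x); erfc(∞) = 1 - erf(∞) = 1-1 = 0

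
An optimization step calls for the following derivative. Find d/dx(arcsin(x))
d/dx[arcsin(u)]=u'/√(1-u²), u=x, u'=1

Answer: 1/√(1-x²)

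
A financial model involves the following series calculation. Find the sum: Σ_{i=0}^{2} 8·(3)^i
Geometric series: S = a(1 - r^n)/(1 - r)
a = 8, r = 3, n = 3
S = 8(1-27)/-2 = 104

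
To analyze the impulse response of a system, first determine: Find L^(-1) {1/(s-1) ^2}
L^(-1){1/(s-a)^n}=t^(n-1)·e^(at)/(n-1)!
Here a=1, n=2: t^1·e^(t)/1

Answer: t·e^(t)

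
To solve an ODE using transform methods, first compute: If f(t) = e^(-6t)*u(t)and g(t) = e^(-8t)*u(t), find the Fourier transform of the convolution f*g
By the convolution theorem: F{f*g} = F(omega)*G(omega)
F(omega) = 1/(6 + j*omega), G(omega) = 1/(8 + j*omega)
F{f*g} = 1/((6 + j*omega)(8 + j*omega))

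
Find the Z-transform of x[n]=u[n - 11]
Using the time-shift property: Z{u[n-11]}=z^(-11)*z/(z-1)
=z^(-10)/(z-1)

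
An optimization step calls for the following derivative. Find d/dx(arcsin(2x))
d/dx[arcsin(u)] = u'/√(1-u²), u = 2x, u' = 2

Answer: 2/√(1 - 4x²)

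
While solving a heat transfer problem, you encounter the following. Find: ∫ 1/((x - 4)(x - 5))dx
Partial fractions: 1/((x-4)(x-5))=A/(x-4) + B/(x-5)
A=-1, B=1
∫ [-1· 1/(x-4) + 1· 1/(x-5)] dx
=(1)[ln|x-5| - ln|x-4|] + C

Answer: ln|(x-5)/(x-4)| + C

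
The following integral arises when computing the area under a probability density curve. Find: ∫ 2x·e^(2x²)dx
Let u=2x², du=4x dx
∫ (1/2)e^u du=e^u/2+C

Answer: e^(2x²)/2+C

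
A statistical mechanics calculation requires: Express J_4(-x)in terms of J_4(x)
For integer n: J_n(-x)=(-1)^n J_n(x)
With n=4: J_4(-x)=(-1)^4 J_4(x)=J_4(x)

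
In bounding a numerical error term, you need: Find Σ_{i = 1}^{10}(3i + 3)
= 3·Σ i + 3·10 = 3·55 + 30 = 195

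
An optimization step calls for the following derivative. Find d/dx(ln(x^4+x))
Chain rule: d/dx[ln(u)] = u'/u where u = x^4 + x
u' = 4x^3 + 1

Answer: (4x^3 + 1)/(x^4 + x)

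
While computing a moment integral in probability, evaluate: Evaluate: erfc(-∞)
erfc(x)=1 - erf(x); erfc(-∞)=1 - erf(-∞)=1 - (-1)=2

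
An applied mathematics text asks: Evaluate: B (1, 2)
B(x,y)=Γ(x)Γ(y)/Γ(x+y)=(x-1)!(y-1)!/(x+y-1)!
B(1,2)=0!·1!/2!=1/2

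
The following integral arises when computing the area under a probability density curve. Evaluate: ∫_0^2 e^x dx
Antiderivative: e^x
Evaluate: (e^2 - 1)

Answer: e^2 - 1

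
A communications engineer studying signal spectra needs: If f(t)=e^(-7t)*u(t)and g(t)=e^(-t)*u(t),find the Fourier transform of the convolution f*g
By the convolution theorem: F{f * g} = F(omega) * G(omega)
F(omega) = 1/(7+j * omega), G(omega) = 1/(1+j * omega)
F{f * g} = 1/((7+j * omega)(1+j * omega))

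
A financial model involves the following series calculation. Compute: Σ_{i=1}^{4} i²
Using formula: Σ i^2 = n(n+1)(2n+1)/6 = 4·5·9/6 = 30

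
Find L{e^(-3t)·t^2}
First shifting: L{e^(at)f(t)} = F(s-a)
L{t^2} = 2/s^3
Shift s → s+3: 2/(s+3)^3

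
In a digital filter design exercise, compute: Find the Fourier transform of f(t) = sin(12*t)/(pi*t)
sin(W * t)/(pi * t) = (W/pi) * sinc(W * t/pi) is the impulse response of the ideal low-pass filter with cutoff W (here W = 12).
Its Fourier transform is a rectangular function:
F(omega) = 1 for |omega| < 12, 0 otherwise

Answer: rect(omega/24) [i.e., 1 for |omega| < 12, 0 otherwise]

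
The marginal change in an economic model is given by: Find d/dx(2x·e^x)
Product rule: (fg)'=f'g + fg'
f=2x, f'=2
g=e^x, g'=e^x

Answer: 2·e^x + 2x·e^x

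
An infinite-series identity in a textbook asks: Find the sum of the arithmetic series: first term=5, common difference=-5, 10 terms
Last term: a_n=5+(10-1)·-5=-40
Sum=n(a_1+a_n)/2=10(5+(-40))/2=-175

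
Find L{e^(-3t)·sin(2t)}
First shifting: L{e^(at)f(t)}=F(s-a)
L{sin(2t)}=2/(s²+4)
Shift: 2/((s+3)²+4)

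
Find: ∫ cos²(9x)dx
Using identity cos²(u) = (1+cos(2u))/2:
∫ (1+cos(18x))/2 dx = x/2+sin(18x)/36+C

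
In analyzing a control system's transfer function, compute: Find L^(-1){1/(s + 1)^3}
L^(-1){1/(s-a)^n} = t^(n-1)·e^(at)/(n-1)!
Here a = -1, n = 3: t^2·e^(-t)/2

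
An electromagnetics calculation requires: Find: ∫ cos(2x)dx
Using substitution u=2x: ∫ cos(u) du/2=sin(u)/2 + C

Answer: (1/2)sin(2x) + C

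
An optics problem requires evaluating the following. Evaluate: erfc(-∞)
erfc(x) = 1 - erf(x); erfc(-∞) = 1 - erf(-∞) = 1 - (-1) = 2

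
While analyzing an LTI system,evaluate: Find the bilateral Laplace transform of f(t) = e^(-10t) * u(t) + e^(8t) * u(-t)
For e^(-10t)*u(t): L = 1/(s+10), Re(s) > -10
For e^(8t)*u(-t): L = -1/(s-8), Re(s) < 8
Combined: F(s) = 1/(s+10)-1/(s-8), -10 < Re(s) < 8

Answer: 1/(s+10)-1/(s-8), ROC: -10 < Re(s) < 8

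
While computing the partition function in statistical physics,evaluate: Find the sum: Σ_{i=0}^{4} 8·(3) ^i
Geometric series: S = a(1 - r^n)/(1 - r)
a = 8, r = 3, n = 5
S = 8(1-243)/-2 = 968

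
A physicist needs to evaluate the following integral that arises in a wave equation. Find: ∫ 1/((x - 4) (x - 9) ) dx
Partial fractions: 1/((x-4)(x-9)) = A/(x-4) + B/(x-9)
A = -1/5, B = 1/5
∫ [-1/5· 1/(x-4) + 1/5· 1/(x-9)] dx
= (1/5)[ln|x-9| - ln|x-4|] + C

Answer: (1/5)·ln|(x-9)/(x-4)| + C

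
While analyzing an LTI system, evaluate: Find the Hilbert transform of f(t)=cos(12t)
The Hilbert transform shifts each frequency component by -pi/2.
H{cos(wt)}=sin(wt)
With w=12: H{cos(12t)}=sin(12t)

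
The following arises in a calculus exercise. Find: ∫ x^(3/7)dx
Power rule: ∫ x^(3/7) dx=x^(10/7)/(10/7)+C

Answer: (7/10)·x^(10/7)+C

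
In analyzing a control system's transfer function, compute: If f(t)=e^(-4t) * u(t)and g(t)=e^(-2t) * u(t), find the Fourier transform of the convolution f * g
By the convolution theorem: F{f*g} = F(omega)*G(omega)
F(omega) = 1/(4 + j*omega), G(omega) = 1/(2 + j*omega)
F{f*g} = 1/((4 + j*omega)(2 + j*omega))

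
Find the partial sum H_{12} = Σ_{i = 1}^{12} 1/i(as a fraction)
H_12 = 1+1/2+1/3+...+1/12
= 86021/27720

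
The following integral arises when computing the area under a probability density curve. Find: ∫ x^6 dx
Using power rule: ∫ x^6 dx = 1/7 x^7 + C = (1/7)x^7 + C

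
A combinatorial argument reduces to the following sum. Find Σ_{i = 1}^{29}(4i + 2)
= 4·Σ i + 2·29 = 4·435 + 58 = 1798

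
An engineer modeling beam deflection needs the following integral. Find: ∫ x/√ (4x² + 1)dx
Let u = 4x² + 1, du = 8x dx
∫ (1/8)·u^(-1/2) du = √u/4 + C

Answer: √(4x² + 1)/4 + C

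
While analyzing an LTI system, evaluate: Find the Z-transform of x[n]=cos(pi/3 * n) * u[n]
Z{cos(w0*n)*u[n]} = z(z - cos(w0))/(z^2-2z*cos(w0)+1)
With w0 = pi/3: X(z) = z(z - cos(pi/3))/(z^2-2z*cos(pi/3)+1)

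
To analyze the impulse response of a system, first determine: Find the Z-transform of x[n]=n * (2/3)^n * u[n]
Using the property Z{n*a^n*u[n]}=az/(z-a)^2
With a=2/3: X(z)=(2/3)z/(z - 2/3)^2, |z| > 2/3

Answer: (2/3)z/(z - 2/3)^2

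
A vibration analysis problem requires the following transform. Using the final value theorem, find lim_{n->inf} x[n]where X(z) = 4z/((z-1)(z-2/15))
Final value theorem: lim x[n] = lim_{z->1} (z-1)*X(z)
(z-1)*X(z) = 4z/(z-2/15)
As z->1: 4/(1 - 2/15) = 4/(13/15) = 60/13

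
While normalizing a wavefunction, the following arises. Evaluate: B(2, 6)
B(x,y) = Γ(x)Γ(y)/Γ(x+y) = (x-1)!(y-1)!/(x+y-1)!
B(2,6) = 1!·5!/7! = 1/42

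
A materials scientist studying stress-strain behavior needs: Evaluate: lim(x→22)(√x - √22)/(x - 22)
Multiply by conjugate (√x+√22)/(√x+√22):
=(x - 22)/((x - 22)(√x+√22))=1/(√x+√22)
As x → 22: 1/(2√22)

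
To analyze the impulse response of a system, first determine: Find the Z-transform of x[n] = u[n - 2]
Using the time-shift property: Z{u[n-2]} = z^(-2)*z/(z-1)
= z^(-1)/(z-1)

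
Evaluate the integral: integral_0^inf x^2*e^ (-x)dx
This is a Gamma integral. Substitute u=1x:
integral_0^inf x^2*e^(-x) dx=(1/1^3) integral_0^inf u^2*e^(-u) du
=Gamma(3)/1^3=2!/1^3=2/1

Answer: 2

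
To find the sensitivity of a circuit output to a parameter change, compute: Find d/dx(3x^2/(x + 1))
Quotient rule: (f/g)'=(f'g - fg')/g²
f=3x^2, f'=6x
g=x + 1, g'=1

Answer: (6x·(x + 1) - 3x^2)/(x + 1)²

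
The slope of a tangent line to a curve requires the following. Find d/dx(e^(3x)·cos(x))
Product rule: (fg)'=f'g+fg'
f=e^(3x), f'=3·e^(3x)
g=cos(x), g'=-sin(x)

Answer: 3·e^(3x)·cos(x) - e^(3x)·sin(x)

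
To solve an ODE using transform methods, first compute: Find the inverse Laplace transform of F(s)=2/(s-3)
L^(-1){2/(s-a)} = c·e^(at)
Here a = 3, c = 2

Answer: 2e^(3t)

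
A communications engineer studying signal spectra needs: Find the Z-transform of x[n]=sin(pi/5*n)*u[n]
Z{sin(w0 * n) * u[n]}=z * sin(w0)/(z^2 - 2z * cos(w0) + 1)
With w0=pi/5: X(z)=z * sin(pi/5)/(z^2 - 2z * cos(pi/5) + 1)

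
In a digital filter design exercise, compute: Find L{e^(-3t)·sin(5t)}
First shifting: L{e^(at)f(t)} = F(s-a)
L{sin(5t)} = 5/(s²+25)
Shift: 5/((s+3)²+25)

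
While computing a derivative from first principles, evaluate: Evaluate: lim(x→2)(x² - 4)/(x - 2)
Factor: (x² - 4) = (x-2)(x+2)
Cancel (x-2): lim(x→2) (x+2) = 4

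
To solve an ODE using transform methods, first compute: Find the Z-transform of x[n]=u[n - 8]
Using the time-shift property: Z{u[n-8]} = z^(-8)*z/(z-1)
= z^(-7)/(z-1)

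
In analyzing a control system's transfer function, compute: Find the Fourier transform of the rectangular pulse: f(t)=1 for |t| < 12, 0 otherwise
F(omega)=integral from -12 to 12 of e^(-j * omega * t) dt
=2 * sin(12 * omega)/omega=24 * sinc(12 * omega/pi)

Answer: 2 * sin(12 * omega)/omega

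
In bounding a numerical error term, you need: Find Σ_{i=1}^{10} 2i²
=2·n(n + 1)(2n + 1)/6=2·10·11·21/6=770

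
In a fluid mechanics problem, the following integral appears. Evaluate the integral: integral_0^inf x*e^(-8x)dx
This is a Gamma integral. Substitute u = 8x (du = 8 dx):
integral_0^inf x * e^(-8x) dx = (1/8^2) integral_0^inf u^1 * e^(-u) du
= Gamma(2)/8^2 = 1!/8^2 = 1/64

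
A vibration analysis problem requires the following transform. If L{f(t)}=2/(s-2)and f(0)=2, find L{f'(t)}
L{f'(t)} = s·F(s) - f(0) = 2s/(s-2) - 2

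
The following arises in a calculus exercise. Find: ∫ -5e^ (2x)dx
Since d/dx[e^(2x)]=2e^(2x), we get -5/2 e^(2x)+C

Answer: (-5/2)e^(2x)+C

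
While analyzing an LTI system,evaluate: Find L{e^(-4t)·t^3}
First shifting: L{e^(at)f(t)}=F(s-a)
L{t^3}=6/s^4
Shift s → s+4: 6/(s+4)^4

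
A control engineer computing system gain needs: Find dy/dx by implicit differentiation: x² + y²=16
Differentiate both sides: 2x+2y·(dy/dx) = 0
Solve: dy/dx = -2x/(2y) = -x/y

Answer: dy/dx = -x/y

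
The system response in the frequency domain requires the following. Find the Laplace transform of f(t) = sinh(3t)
L{sinh(at)} = a/(s²-a²)
L{sinh(3t)} = 3/(s²-9)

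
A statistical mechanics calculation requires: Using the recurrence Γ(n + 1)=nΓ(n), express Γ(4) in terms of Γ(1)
Γ(4)=3Γ(3)=3·2Γ(2)=...=3!·Γ(1)=6·Γ(1)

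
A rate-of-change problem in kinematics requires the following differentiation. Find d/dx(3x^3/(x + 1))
Quotient rule: (f/g)' = (f'g - fg')/g²
f = 3x^3, f' = 9x^2
g = x+1, g' = 1

Answer: (9x^2·(x+1)-3x^3)/(x+1)²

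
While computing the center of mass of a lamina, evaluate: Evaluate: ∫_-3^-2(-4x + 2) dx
Step 1: Find antiderivative F(x)=-2x^2+2x
Step 2: F(-2) - F(-3)=-12 - (-24)=12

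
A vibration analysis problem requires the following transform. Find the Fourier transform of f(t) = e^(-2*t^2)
The Fourier transform of a Gaussian e^(-a*t^2) is sqrt(pi/a)*e^(-omega^2/(4a)).
With a = 2: F(omega) = sqrt(pi/2)*e^(-omega^2/8)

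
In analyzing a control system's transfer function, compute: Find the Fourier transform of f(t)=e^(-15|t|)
Using the standard pair: F{e^(-a|t|)} = 2a/(a^2 + omega^2)
With a = 15: F(omega) = 30/(225 + omega^2)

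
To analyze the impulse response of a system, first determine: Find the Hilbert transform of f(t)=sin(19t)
The Hilbert transform shifts each frequency component by -pi/2.
H{sin(wt)} = -cos(wt)
With w = 19: H{sin(19t)} = -cos(19t)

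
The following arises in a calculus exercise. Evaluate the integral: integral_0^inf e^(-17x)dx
integral_0^inf e^(-17x) dx=[-1/17 * e^(-17x)]_0^inf
=0 - (-1/17)=1/17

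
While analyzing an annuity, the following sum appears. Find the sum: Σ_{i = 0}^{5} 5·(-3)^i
Geometric series: S=a(1 - r^n)/(1 - r)
a=5, r=-3, n=6
S=5(1 - 729)/4=-910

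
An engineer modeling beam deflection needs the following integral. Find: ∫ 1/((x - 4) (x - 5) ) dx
Partial fractions: 1/((x-4)(x-5))=A/(x-4) + B/(x-5)
A=-1, B=1
∫ [-1· 1/(x-4) + 1· 1/(x-5)] dx
=(1)[ln|x-5| - ln|x-4|] + C

Answer: ln|(x-5)/(x-4)| + C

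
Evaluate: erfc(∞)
erfc(x) = 1 - erf(x); erfc(∞) = 1 - erf(∞) = 1 - 1 = 0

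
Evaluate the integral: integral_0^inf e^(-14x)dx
integral_0^inf e^(-14x) dx=[-1/14 * e^(-14x)]_0^inf
=0 - (-1/14)=1/14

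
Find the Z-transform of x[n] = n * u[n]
Standard pair: Z{n * u[n]}=z/(z-1)^2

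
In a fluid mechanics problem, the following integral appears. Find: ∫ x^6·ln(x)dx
By parts: u=ln(x), dv=x^6 dx
du=1/x dx, v=x^7/7
=x^7·ln(x)/7 - ∫ x^6/7 dx
=x^7·ln(x)/7 - x^7/49 + C

Answer: x^7(ln(x)/7 - 1/49) + C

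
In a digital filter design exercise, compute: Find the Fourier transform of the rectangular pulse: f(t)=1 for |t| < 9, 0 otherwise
F(omega) = integral from -9 to 9 of e^(-j*omega*t) dt
= 2*sin(9*omega)/omega = 18*sinc(9*omega/pi)

Answer: 2*sin(9*omega)/omega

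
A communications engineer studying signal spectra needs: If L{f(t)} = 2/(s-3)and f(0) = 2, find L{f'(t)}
L{f'(t)}=s·F(s) - f(0)=2s/(s-3)-2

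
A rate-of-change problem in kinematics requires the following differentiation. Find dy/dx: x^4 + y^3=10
Differentiate: 4x^3 + 3y^2·(dy/dx) = 0
dy/dx = -4x^3/(3y^2)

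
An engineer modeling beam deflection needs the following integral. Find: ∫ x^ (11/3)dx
Power rule: ∫ x^(11/3) dx = x^(14/3)/(14/3) + C

Answer: (3/14)·x^(14/3) + C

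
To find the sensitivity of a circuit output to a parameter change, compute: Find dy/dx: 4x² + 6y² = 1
Differentiate: 8x+12y·(dy/dx) = 0
dy/dx = -8x/(12y) = -(2/3)·(x/y)

Answer: dy/dx = -(2/3)·(x/y)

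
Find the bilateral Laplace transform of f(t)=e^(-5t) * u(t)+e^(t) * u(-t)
For e^(-5t) * u(t): L = 1/(s+5), Re(s) > -5
For e^(t) * u(-t): L = -1/(s-1), Re(s) < 1
Combined: F(s) = 1/(s+5)-1/(s-1), -5 < Re(s) < 1

Answer: 1/(s+5)-1/(s-1), ROC: -5 < Re(s) < 1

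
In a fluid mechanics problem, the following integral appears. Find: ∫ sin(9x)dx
Using substitution u = 9x: ∫ sin(u) du/9 = -cos(u)/9+C

Answer: (-1/9)cos(9x)+C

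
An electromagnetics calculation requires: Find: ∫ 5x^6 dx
Using power rule: ∫ 5x^6 dx = 5/7 x^7 + C = (5/7)x^7 + C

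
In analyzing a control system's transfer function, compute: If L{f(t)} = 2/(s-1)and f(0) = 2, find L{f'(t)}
L{f'(t)}=s·F(s) - f(0)=2s/(s-1) - 2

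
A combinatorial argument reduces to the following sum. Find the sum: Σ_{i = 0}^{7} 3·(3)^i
Geometric series: S = a(1 - r^n)/(1 - r)
a = 3, r = 3, n = 8
S = 3(1 - 6561)/-2 = 9840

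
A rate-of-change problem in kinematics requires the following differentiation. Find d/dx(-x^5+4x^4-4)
Power rule: d/dx(ax^n) = n·a·x^(n-1)
Term by term: -5·x^4 + 16·x^3

Answer: -5x^4 + 16x^3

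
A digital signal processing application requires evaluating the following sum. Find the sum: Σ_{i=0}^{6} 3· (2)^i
Geometric series: S=a(1 - r^n)/(1 - r)
a=3, r=2, n=7
S=3(1-128)/-1=381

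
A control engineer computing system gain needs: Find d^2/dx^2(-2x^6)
Apply power rule 2 times:
d^1: -12x^5
d^2: -60x^4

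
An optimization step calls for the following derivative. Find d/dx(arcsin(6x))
d/dx[arcsin(u)]=u'/√(1-u²), u=6x, u'=6

Answer: 6/√(1-36x²)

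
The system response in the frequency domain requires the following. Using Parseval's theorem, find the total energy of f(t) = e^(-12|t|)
Parseval's theorem: E = integral |f(t)|^2 dt = (1/2pi) integral |F(omega)|^2 domega
E = integral_{-inf}^{inf} e^(-24|t|) dt = 2 * integral_0^inf e^(-24t) dt = 2/(2 * 12) = 1/12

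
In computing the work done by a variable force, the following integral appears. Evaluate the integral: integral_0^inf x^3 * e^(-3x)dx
This is a Gamma integral. Substitute u = 3x (du = 3 dx):
integral_0^inf x^3*e^(-3x) dx = (1/3^4) integral_0^inf u^3*e^(-u) du
= Gamma(4)/3^4 = 3!/3^4 = 6/81

Answer: 2/27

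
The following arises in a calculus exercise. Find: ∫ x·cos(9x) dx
By parts: u=x, dv=cos(9x) dx
du=dx, v=sin(9x)/9
=x·sin(9x)/9 + cos(9x)/9² + C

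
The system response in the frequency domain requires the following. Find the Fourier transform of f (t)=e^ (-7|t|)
Using the standard pair: F{e^(-a|t|)}=2a/(a^2 + omega^2)
With a=7: F(omega)=14/(49 + omega^2)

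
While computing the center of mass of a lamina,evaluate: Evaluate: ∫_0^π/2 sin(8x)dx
Antiderivative: -cos(8x)/8
Evaluate at bounds: [-cos(8·π/2)/8] - [-cos(8·0)/8]
= (-(1) + (1))/8 = 0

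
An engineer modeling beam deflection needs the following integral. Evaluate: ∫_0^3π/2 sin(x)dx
Antiderivative: -cos(x)
Evaluate at bounds: [-cos(1·3π/2)/1] - [-cos(1·0)/1]
= (-(0)+(1))/1 = 1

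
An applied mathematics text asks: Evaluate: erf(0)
erf(0)=0 (error function is odd and erf(0)=0 by definition)

Answer: 0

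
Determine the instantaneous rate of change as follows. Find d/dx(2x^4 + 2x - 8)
Power rule: d/dx(ax^n) = n·a·x^(n-1)
Term by term: 8·x^3+2

Answer: 8x^3+2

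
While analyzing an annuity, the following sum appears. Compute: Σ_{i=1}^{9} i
Using formula: Σ i^1=n(n + 1)/2=9·10/2=45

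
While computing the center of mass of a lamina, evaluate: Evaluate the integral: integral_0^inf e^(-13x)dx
integral_0^inf e^(-13x) dx = [-1/13*e^(-13x)]_0^inf
= 0 - (-1/13) = 1/13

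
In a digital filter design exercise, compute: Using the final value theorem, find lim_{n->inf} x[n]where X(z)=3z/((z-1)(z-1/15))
Final value theorem: lim x[n] = lim_{z->1} (z-1)*X(z)
(z-1)*X(z) = 3z/(z-1/15)
As z->1: 3/(1-1/15) = 3/(14/15) = 45/14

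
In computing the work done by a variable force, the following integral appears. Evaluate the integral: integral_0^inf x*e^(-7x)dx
This is a Gamma integral. Substitute u=7x (du=7 dx):
integral_0^inf x * e^(-7x) dx=(1/7^2) integral_0^inf u^1 * e^(-u) du
=Gamma(2)/7^2=1!/7^2=1/49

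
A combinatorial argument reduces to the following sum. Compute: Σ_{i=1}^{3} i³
Using formula: Σ i^3 = [n(n+1)/2]² = [3·4/2]² = 36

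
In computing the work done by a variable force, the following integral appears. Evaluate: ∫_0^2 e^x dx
Antiderivative: e^x
Evaluate: (e^2 - 1)

Answer: e^2 - 1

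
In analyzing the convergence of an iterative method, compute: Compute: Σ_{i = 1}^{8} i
Using formula: Σ i^1 = n(n+1)/2 = 8·9/2 = 36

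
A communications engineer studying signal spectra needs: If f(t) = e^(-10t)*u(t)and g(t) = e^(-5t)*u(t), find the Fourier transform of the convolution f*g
By the convolution theorem: F{f*g} = F(omega)*G(omega)
F(omega) = 1/(10 + j*omega), G(omega) = 1/(5 + j*omega)
F{f*g} = 1/((10 + j*omega)(5 + j*omega))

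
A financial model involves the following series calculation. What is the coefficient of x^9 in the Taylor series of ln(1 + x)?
ln(1+x) = Σ (-1)^(n+1) x^n/n
Coefficient of x^9 = (-1)^10/9 = 1/9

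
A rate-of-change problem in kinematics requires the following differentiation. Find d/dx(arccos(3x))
d/dx[arccos(u)] = -u'/√(1-u²), u = 3x, u' = 3

Answer: -3/√(1 - 9x²)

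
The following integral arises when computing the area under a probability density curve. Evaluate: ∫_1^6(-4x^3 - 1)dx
Step 1: Find antiderivative F(x)=-x^4 - x
Step 2: F(6) - F(1)=-1302 - (-2)=-1300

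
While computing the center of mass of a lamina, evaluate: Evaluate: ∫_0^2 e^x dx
Antiderivative: e^x
Evaluate: (e^2-1)

Answer: e^2-1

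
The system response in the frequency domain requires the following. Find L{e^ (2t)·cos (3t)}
First shifting: L{e^(at)f(t)}=F(s-a)
L{cos(3t)}=s/(s² + 9)
Shift: (s-2)/((s-2)² + 9)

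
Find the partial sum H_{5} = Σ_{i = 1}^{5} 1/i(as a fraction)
H_5 = 1+1/2+1/3+...+1/5
= 137/60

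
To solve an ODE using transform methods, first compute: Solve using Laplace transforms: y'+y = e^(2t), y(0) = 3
Take L: sY - 3 + Y=1/(s-2)
Y(s + 1)=1/(s-2) + 3
Y=1/((s-2)(s + 1)) + 3/(s + 1)
Partial fractions: 1/((s-2)(s + 1))=(1/3)/(s-2) - (1/3)/(s + 1)
So Y=(1/3)/(s-2) + (8/3)/(s + 1)
Inverse Laplace transform (L^(-1){1/(s-2)}=e^(2t), L^(-1){1/(s + 1)}=e^(-t)):

Answer: y(t)=(1/3)·e^(2t) + (8/3)·e^(-t)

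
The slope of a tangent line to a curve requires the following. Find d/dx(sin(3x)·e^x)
Product rule: (fg)'=f'g + fg'
f=sin(3x), f'=3·cos(3x)
g=e^x, g'=e^x

Answer: 3·cos(3x)·e^x + sin(3x)·e^x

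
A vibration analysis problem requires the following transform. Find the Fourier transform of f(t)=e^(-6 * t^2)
The Fourier transform of a Gaussian e^(-a * t^2) is sqrt(pi/a) * e^(-omega^2/(4a)).
With a=6: F(omega)=sqrt(pi/6) * e^(-omega^2/24)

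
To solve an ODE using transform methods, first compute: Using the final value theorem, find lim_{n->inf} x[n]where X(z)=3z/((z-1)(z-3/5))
Final value theorem: lim x[n] = lim_{z->1} (z-1) * X(z)
(z-1) * X(z) = 3z/(z-3/5)
As z->1: 3/(1-3/5) = 3/(2/5) = 15/2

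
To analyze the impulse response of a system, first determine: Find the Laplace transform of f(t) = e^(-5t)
L{e^(at)}=1/(s-a)
L{e^(-5t)}=1/(s+5)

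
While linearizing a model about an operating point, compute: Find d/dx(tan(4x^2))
Chain rule: d/dx[tan(u)] = sec²(u)·u' where u = 4x^2
u' = 8x

Answer: 8x·sec²(4x^2)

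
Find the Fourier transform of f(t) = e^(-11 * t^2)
The Fourier transform of a Gaussian e^(-a*t^2) is sqrt(pi/a)*e^(-omega^2/(4a)).
With a = 11: F(omega) = sqrt(pi/11)*e^(-omega^2/44)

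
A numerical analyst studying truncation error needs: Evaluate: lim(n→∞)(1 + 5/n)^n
This is the definition of e^5: lim(1 + 5/n)^n = e^5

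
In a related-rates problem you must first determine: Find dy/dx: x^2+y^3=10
Differentiate: 2x + 3y^2·(dy/dx) = 0
dy/dx = -2x/(3y^2)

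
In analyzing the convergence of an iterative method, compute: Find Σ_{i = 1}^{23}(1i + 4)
= 1·Σ i+4·23 = 1·276+92 = 368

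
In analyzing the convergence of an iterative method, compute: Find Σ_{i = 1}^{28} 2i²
= 2·n(n+1)(2n+1)/6 = 2·28·29·57/6 = 15428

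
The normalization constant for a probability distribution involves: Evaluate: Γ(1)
Γ(n)=(n-1)! for positive integers
Γ(1)=0!=1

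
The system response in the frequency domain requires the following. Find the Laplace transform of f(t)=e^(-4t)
L{e^(at)}=1/(s-a)
L{e^(-4t)}=1/(s + 4)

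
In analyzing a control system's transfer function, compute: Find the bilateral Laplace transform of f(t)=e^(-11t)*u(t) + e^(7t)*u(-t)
For e^(-11t)*u(t): L = 1/(s + 11), Re(s) > -11
For e^(7t)*u(-t): L = -1/(s-7), Re(s) < 7
Combined: F(s) = 1/(s + 11) - 1/(s-7), -11 < Re(s) < 7

Answer: 1/(s + 11) - 1/(s-7), ROC: -11 < Re(s) < 7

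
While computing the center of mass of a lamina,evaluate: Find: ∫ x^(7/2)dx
Power rule: ∫ x^(7/2) dx = x^(9/2)/(9/2) + C

Answer: (2/9)·x^(9/2) + C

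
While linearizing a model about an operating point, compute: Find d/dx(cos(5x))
Chain rule: d/dx[cos(u)] = -sin(u)·u' where u = 5x
u' = 5

Answer: -5·sin(5x)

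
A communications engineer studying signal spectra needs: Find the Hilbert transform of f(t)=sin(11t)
The Hilbert transform shifts each frequency component by -pi/2.
H{sin(wt)}=-cos(wt)
With w=11: H{sin(11t)}=-cos(11t)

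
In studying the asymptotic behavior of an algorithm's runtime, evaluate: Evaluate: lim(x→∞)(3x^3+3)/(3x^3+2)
Divide numerator and denominator by x^3:
lim (3 + 3/x^3)/(3 + 2/x^3) = 1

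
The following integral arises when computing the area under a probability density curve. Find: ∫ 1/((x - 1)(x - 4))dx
Partial fractions: 1/((x-1)(x-4)) = A/(x-1) + B/(x-4)
A = -1/3, B = 1/3
∫ [-1/3· 1/(x-1) + 1/3· 1/(x-4)] dx
= (1/3)[ln|x-4| - ln|x-1|] + C

Answer: (1/3)·ln|(x-4)/(x-1)| + C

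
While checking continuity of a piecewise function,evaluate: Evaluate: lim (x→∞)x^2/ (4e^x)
Apply L'Hôpital 2 times (∞/∞ each time):
Eventually get 2!/(4e^x) → 0

Answer: 0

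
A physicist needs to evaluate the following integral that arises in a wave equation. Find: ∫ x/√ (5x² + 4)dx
Let u = 5x²+4, du = 10x dx
∫ (1/10)·u^(-1/2) du = √u/5+C

Answer: √(5x²+4)/5+C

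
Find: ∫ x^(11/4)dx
Power rule: ∫ x^(11/4) dx=x^(15/4)/(15/4) + C

Answer: (4/15)·x^(15/4) + C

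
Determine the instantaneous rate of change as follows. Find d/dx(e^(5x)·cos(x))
Product rule: (fg)'=f'g+fg'
f=e^(5x), f'=5·e^(5x)
g=cos(x), g'=-sin(x)

Answer: 5·e^(5x)·cos(x) - e^(5x)·sin(x)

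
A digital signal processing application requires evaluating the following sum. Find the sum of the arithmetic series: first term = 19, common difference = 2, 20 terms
Last term: a_n=19 + (20 - 1)·2=57
Sum=n(a_1 + a_n)/2=20(19 + 57)/2=760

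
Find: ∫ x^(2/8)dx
Power rule: ∫ x^(1/4) dx=x^(5/4)/(5/4)+C

Answer: (4/5)·x^(5/4)+C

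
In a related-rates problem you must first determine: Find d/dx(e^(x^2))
Chain rule: d/dx[e^u]=e^u · u' where u=x^2
u'=2x

Answer: 2x·e^(x^2)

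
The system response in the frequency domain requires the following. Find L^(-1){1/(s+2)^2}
L^(-1){1/(s-a)^n} = t^(n-1)·e^(at)/(n-1)!
Here a = -2, n = 2: t^1·e^(-2t)/1

Answer: t·e^(-2t)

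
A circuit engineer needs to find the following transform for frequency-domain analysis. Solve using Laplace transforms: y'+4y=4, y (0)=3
Take L of both sides: sY(s) - 3 + 4Y(s)=4/s
Y(s)(s + 4)=4/s + 3
Y(s)=4/(s(s + 4)) + 3/(s + 4)
Partial fractions: 4/(s(s + 4))=1/s - 1/(s + 4)
So Y(s)=1/s + 2/(s + 4)
Inverse transform (L^(-1){1/s}=1, L^(-1){1/(s + 4)}=e^(-4t)):

Answer: y(t)=1 + 2·e^(-4t)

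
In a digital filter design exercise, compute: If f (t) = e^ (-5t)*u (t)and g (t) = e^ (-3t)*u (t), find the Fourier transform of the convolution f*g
By the convolution theorem: F{f * g} = F(omega) * G(omega)
F(omega) = 1/(5+j * omega), G(omega) = 1/(3+j * omega)
F{f * g} = 1/((5+j * omega)(3+j * omega))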